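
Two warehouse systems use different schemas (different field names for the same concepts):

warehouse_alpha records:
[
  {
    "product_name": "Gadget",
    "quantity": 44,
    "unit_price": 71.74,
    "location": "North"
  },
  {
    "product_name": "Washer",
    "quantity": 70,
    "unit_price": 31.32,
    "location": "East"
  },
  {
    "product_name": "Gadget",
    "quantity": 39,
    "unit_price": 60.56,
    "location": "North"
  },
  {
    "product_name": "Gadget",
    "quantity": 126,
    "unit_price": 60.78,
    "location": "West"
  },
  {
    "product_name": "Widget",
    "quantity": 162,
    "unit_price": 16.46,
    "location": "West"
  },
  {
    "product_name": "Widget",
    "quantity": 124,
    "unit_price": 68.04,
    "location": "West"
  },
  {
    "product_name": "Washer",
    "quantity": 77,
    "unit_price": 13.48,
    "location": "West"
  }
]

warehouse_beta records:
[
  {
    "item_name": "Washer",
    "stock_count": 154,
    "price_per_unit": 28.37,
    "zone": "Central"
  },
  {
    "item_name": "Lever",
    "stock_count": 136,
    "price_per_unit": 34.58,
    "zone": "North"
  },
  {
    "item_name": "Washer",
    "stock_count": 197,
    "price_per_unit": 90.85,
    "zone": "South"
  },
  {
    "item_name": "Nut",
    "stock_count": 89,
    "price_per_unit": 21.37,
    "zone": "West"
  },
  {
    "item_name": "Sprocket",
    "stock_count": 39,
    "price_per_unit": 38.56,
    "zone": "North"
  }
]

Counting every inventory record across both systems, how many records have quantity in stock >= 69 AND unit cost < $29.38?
4

Schema mappings:
- "quantity" (warehouse_alpha) = "stock_count" (warehouse_beta) = quantity
- "unit_price" (warehouse_alpha) = "price_per_unit" (warehouse_beta) = unit cost

Records meeting both conditions in warehouse_alpha: 2
Records meeting both conditions in warehouse_beta: 2

Total: 2 + 2 = 4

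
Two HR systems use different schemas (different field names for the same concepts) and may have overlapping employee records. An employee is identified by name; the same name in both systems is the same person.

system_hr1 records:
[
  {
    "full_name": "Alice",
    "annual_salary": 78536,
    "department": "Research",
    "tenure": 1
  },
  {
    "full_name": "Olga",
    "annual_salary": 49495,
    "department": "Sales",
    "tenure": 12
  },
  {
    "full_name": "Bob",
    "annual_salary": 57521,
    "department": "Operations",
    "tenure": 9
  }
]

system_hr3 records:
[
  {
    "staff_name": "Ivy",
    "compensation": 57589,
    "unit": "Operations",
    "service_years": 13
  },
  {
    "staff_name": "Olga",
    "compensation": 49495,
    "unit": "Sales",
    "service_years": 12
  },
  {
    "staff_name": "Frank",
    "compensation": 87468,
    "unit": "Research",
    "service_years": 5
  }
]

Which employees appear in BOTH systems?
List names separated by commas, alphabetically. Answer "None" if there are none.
Olga

Schema mapping: "full_name" (system_hr1) = "staff_name" (system_hr3) = employee name

Names in system_hr1: ['Alice', 'Bob', 'Olga']
Names in system_hr3: ['Frank', 'Ivy', 'Olga']

Intersection: ['Olga']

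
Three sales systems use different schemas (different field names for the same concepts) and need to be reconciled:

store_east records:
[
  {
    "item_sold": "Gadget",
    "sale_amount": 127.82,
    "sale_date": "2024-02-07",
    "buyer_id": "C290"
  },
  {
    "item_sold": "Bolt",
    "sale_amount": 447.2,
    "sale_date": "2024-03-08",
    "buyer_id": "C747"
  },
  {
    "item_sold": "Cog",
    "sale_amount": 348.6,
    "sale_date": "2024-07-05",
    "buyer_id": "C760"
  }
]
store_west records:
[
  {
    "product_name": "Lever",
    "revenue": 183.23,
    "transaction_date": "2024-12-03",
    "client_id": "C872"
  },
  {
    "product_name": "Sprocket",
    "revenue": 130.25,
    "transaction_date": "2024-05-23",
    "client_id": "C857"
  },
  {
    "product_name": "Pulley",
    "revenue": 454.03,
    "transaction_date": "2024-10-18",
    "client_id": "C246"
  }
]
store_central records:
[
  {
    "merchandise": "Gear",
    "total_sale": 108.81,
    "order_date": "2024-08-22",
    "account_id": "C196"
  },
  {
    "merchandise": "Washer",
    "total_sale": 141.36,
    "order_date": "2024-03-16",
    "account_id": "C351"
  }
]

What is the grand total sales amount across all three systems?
1941.3

Schema reconciliation - all amount fields map to sale amount:

store_east (sale_amount): 923.62
store_west (revenue): 767.51
store_central (total_sale): 250.17

Grand total: 1941.3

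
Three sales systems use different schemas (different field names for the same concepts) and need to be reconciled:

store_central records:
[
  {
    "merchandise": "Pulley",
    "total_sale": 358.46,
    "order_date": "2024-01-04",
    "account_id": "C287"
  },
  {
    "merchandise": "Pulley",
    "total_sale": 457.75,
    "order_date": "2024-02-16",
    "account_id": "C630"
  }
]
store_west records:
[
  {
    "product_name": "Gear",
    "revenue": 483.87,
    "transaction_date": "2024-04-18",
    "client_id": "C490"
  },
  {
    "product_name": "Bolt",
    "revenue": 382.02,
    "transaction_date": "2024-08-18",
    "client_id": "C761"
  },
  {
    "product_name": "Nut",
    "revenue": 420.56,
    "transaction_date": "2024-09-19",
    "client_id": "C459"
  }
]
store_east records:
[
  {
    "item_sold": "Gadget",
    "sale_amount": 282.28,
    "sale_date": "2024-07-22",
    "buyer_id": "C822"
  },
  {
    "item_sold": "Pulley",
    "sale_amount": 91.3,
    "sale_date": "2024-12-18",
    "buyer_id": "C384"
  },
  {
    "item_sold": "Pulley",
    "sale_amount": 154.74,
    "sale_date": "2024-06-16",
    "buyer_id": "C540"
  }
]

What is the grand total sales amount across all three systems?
2630.98

Schema reconciliation - all amount fields map to sale amount:

store_central (total_sale): 816.21
store_west (revenue): 1286.45
store_east (sale_amount): 528.32

Grand total: 2630.98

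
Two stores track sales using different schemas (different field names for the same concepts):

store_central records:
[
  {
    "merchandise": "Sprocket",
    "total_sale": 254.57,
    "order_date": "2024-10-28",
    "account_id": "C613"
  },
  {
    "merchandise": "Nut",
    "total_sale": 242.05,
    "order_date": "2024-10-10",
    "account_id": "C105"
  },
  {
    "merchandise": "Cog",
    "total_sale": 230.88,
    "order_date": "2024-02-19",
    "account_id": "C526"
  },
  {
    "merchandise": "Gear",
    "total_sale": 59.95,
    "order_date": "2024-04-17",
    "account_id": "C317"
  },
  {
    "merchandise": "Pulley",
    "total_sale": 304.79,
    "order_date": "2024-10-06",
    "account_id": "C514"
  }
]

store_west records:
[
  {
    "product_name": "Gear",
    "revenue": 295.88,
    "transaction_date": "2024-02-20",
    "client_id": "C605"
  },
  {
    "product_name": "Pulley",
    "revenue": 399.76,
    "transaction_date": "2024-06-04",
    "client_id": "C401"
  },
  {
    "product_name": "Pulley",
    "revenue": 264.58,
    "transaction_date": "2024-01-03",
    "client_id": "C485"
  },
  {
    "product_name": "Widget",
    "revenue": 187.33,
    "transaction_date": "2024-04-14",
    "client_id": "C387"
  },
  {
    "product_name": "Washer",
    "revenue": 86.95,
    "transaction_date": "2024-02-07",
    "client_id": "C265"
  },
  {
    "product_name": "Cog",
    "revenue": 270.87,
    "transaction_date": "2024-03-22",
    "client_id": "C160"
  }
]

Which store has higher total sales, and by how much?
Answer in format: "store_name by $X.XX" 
store_west by $413.13

Schema mapping: "total_sale" (store_central) = "revenue" (store_west) = sale amount

Total for store_central: 1092.24
Total for store_west: 1505.37

Difference: |1092.24 - 1505.37| = 413.13
store_west has higher sales by $413.13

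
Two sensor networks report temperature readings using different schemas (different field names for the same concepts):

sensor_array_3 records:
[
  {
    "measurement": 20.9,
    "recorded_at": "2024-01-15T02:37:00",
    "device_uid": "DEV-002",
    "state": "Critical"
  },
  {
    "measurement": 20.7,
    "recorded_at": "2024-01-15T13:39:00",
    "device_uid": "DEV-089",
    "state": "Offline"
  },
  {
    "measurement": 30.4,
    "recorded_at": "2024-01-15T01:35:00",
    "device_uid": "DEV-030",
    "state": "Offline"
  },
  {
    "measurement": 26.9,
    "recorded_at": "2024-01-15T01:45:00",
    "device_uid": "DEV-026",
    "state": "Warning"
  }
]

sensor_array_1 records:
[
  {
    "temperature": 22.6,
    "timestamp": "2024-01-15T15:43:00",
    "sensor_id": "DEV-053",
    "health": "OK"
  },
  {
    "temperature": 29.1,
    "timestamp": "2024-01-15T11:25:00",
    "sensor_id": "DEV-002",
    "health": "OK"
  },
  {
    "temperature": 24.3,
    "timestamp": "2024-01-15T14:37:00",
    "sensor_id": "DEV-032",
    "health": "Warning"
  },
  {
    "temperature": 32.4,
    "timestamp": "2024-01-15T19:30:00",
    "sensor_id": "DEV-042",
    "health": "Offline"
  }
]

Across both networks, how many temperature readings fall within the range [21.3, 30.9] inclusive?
5

Schema mapping: "measurement" (sensor_array_3) = "temperature" (sensor_array_1) = temperature

Readings in [21.3, 30.9] from sensor_array_3: 2
Readings in [21.3, 30.9] from sensor_array_1: 3

Total count: 2 + 3 = 5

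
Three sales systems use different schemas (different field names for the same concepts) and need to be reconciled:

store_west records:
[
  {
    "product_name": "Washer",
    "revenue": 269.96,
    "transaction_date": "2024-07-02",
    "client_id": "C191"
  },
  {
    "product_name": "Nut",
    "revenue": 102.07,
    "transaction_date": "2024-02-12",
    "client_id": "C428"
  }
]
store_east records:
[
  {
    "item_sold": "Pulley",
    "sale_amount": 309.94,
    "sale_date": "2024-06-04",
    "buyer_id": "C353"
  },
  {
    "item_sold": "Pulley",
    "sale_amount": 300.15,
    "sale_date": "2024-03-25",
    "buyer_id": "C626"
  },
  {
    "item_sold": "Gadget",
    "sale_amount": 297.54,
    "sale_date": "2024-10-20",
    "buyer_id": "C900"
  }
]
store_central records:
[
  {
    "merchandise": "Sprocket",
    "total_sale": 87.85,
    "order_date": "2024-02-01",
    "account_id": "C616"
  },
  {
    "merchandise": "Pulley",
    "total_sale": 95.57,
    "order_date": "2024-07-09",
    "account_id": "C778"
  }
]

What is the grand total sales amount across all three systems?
1463.08

Schema reconciliation - all amount fields map to sale amount:

store_west (revenue): 372.03
store_east (sale_amount): 907.63
store_central (total_sale): 183.42

Grand total: 1463.08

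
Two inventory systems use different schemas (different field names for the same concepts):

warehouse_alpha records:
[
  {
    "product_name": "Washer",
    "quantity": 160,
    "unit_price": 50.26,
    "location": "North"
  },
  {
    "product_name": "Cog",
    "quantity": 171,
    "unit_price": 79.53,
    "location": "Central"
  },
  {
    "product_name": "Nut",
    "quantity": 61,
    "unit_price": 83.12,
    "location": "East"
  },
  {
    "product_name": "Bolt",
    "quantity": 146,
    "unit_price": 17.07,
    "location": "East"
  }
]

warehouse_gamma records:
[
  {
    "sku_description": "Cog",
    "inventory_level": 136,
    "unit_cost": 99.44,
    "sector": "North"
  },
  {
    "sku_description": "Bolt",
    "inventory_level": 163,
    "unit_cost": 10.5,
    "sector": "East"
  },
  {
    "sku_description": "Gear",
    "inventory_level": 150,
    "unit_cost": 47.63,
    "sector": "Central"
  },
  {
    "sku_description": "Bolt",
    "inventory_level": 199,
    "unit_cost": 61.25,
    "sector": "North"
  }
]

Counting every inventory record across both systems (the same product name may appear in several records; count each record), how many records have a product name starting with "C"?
2

Schema mapping: "product_name" (warehouse_alpha) = "sku_description" (warehouse_gamma) = product name

Records with product name starting with "C" in warehouse_alpha: 1
Records with product name starting with "C" in warehouse_gamma: 1

Total: 1 + 1 = 2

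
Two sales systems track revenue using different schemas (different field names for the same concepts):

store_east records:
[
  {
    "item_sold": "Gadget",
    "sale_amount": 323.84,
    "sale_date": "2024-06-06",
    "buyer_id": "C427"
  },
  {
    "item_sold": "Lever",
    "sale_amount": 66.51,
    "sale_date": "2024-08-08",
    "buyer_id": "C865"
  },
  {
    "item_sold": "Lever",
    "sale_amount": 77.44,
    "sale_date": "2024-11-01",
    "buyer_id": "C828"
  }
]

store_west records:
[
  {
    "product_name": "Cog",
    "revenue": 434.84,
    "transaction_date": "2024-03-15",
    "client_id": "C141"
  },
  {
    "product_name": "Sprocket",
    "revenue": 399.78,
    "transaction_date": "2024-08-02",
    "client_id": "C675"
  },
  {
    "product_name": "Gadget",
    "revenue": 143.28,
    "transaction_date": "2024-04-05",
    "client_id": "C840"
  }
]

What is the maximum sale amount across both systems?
434.84

Reconcile: "sale_amount" (store_east) = "revenue" (store_west) = sale amount

Maximum in store_east: 323.84
Maximum in store_west: 434.84

Overall maximum: max(323.84, 434.84) = 434.84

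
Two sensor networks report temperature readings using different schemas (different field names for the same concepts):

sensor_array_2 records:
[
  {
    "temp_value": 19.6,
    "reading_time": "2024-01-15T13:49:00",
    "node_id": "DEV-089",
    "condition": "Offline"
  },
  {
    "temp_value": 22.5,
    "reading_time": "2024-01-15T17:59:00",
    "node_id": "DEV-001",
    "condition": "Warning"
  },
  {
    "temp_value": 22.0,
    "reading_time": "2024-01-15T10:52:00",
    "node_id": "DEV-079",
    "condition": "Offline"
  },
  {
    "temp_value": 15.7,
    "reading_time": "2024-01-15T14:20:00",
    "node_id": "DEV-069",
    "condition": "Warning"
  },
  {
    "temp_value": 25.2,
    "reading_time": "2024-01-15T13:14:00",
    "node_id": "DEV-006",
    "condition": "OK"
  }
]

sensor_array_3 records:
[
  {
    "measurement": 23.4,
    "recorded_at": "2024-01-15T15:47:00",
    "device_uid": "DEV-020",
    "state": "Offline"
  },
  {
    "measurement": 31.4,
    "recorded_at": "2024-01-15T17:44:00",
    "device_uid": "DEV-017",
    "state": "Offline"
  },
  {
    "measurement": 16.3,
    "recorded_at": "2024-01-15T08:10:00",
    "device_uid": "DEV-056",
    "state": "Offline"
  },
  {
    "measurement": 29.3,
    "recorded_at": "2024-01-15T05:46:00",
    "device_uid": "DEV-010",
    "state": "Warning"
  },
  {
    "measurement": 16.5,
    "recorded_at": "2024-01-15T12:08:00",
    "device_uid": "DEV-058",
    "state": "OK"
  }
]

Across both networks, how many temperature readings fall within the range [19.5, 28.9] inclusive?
5

Schema mapping: "temp_value" (sensor_array_2) = "measurement" (sensor_array_3) = temperature

Readings in [19.5, 28.9] from sensor_array_2: 4
Readings in [19.5, 28.9] from sensor_array_3: 1

Total count: 4 + 1 = 5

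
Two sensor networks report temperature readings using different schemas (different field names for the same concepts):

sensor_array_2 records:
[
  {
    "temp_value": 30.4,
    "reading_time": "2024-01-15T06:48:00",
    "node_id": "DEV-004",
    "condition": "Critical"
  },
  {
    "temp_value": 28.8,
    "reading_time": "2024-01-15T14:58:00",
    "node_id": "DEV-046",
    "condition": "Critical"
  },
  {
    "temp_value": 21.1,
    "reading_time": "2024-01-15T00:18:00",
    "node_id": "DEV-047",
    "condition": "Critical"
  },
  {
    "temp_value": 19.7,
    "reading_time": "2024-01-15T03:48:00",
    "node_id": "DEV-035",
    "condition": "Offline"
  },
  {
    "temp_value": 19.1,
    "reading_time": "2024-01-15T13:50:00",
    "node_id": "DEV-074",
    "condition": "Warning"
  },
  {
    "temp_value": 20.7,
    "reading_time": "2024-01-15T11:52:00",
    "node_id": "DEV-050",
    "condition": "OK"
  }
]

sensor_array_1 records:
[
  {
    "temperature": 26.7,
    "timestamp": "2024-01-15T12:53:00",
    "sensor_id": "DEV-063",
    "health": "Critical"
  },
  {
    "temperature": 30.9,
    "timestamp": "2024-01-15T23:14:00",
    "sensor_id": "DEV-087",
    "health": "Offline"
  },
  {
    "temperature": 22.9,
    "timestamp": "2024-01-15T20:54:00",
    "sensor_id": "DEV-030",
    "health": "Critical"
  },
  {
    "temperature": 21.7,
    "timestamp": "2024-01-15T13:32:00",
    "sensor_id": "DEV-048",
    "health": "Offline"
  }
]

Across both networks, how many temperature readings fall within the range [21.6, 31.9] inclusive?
6

Schema mapping: "temp_value" (sensor_array_2) = "temperature" (sensor_array_1) = temperature

Readings in [21.6, 31.9] from sensor_array_2: 2
Readings in [21.6, 31.9] from sensor_array_1: 4

Total count: 2 + 4 = 6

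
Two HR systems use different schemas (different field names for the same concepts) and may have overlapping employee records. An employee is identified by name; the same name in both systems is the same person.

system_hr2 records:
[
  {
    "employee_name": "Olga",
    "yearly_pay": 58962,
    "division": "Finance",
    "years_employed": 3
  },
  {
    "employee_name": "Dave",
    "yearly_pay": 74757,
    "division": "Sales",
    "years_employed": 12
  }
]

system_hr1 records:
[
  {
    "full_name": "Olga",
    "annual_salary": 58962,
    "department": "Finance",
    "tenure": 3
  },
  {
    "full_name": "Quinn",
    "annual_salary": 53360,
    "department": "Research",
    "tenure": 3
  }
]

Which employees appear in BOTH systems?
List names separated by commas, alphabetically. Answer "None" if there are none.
Olga

Schema mapping: "employee_name" (system_hr2) = "full_name" (system_hr1) = employee name

Names in system_hr2: ['Dave', 'Olga']
Names in system_hr1: ['Olga', 'Quinn']

Intersection: ['Olga']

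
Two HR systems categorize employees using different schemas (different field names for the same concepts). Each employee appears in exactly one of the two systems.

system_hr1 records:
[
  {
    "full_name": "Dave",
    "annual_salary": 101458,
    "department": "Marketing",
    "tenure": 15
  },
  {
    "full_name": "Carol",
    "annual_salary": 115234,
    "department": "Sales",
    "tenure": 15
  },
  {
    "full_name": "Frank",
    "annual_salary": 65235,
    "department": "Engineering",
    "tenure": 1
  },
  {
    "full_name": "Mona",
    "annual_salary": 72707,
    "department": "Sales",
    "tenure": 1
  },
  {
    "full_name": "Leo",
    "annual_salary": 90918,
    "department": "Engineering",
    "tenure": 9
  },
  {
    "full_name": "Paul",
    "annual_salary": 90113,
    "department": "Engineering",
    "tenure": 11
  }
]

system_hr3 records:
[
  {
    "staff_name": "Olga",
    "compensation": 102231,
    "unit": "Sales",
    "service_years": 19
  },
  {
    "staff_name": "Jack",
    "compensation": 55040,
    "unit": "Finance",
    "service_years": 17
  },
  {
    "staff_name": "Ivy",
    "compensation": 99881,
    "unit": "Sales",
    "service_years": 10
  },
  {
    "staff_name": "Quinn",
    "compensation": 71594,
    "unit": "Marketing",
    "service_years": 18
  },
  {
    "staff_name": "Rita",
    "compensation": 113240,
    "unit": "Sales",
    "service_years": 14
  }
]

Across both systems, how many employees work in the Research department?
0

Schema mapping: "department" (system_hr1) = "unit" (system_hr3) = department

Research employees in system_hr1: 0
Research employees in system_hr3: 0

Total in Research: 0 + 0 = 0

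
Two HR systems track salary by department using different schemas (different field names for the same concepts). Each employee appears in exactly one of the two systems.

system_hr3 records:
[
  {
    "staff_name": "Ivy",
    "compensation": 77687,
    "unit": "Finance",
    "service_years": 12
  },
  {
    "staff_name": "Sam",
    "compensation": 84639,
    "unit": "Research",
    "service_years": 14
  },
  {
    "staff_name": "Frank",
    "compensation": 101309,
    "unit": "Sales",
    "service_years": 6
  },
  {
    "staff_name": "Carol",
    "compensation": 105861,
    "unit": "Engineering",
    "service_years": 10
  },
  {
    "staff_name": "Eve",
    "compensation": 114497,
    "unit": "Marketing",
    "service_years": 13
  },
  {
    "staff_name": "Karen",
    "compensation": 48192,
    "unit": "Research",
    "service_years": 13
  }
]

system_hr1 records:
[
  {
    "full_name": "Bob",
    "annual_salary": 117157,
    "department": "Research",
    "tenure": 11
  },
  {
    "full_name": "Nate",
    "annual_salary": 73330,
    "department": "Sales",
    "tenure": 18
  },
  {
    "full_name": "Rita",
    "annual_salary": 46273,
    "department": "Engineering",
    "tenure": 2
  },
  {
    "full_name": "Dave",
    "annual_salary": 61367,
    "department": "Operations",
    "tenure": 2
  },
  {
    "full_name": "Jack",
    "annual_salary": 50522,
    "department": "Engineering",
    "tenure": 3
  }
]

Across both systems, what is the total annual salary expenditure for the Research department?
249988

Schema mappings:
- "unit" (system_hr3) = "department" (system_hr1) = department
- "compensation" (system_hr3) = "annual_salary" (system_hr1) = salary

Research salaries from system_hr3: 132831
Research salaries from system_hr1: 117157

Total: 132831 + 117157 = 249988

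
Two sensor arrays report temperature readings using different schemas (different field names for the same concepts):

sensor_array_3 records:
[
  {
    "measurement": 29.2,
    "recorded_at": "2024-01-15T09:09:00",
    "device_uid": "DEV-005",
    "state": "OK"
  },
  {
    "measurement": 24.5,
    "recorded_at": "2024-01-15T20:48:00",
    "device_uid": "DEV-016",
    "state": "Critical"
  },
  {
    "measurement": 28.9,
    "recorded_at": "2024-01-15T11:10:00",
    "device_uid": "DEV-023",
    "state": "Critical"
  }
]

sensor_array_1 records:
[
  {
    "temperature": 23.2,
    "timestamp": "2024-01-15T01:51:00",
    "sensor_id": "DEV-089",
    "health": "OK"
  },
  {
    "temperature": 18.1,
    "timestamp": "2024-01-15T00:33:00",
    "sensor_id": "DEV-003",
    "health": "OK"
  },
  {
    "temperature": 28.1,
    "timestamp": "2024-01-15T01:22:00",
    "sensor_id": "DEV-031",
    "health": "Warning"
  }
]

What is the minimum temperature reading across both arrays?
18.1

Schema mapping: "measurement" (sensor_array_3) = "temperature" (sensor_array_1) = temperature reading

Minimum in sensor_array_3: 24.5
Minimum in sensor_array_1: 18.1

Overall minimum: min(24.5, 18.1) = 18.1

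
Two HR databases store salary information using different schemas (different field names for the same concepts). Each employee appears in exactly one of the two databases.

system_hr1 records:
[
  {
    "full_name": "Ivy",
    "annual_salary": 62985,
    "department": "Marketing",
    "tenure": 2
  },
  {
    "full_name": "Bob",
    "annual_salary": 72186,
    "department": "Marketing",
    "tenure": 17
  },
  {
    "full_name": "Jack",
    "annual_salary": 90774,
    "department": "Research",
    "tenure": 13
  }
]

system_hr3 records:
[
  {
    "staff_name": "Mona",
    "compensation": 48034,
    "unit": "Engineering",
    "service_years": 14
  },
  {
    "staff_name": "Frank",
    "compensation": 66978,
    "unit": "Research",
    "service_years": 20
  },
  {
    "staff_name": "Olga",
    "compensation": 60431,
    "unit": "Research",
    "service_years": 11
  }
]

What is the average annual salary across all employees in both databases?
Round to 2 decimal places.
66898.00

Schema mapping: "annual_salary" (system_hr1) = "compensation" (system_hr3) = annual salary

All salaries: [62985, 72186, 90774, 48034, 66978, 60431]
Sum: 401388
Count: 6
Average: 401388 / 6 = 66898.00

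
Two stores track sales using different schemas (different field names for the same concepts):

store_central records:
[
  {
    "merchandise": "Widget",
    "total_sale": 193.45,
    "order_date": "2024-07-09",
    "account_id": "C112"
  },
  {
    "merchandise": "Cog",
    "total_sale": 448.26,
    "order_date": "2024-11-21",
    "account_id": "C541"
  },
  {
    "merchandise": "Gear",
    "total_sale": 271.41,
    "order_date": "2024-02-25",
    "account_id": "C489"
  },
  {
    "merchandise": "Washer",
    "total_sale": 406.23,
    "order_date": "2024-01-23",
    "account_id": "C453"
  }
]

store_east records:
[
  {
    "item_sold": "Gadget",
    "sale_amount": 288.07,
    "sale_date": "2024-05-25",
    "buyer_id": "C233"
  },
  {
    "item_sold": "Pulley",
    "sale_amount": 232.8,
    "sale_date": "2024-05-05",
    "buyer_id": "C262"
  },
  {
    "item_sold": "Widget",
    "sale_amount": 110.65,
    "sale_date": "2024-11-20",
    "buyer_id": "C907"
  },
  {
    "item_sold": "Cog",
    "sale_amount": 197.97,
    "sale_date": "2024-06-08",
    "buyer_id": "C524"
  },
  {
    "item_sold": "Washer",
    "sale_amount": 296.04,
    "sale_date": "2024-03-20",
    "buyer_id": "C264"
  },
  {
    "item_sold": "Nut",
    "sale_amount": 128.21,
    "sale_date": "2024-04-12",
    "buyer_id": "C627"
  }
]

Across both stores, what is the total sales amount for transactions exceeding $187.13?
2334.23

Schema mapping: "total_sale" (store_central) = "sale_amount" (store_east) = sale amount

Sum of sales > $187.13 in store_central: 1319.35
Sum of sales > $187.13 in store_east: 1014.88

Total: 1319.35 + 1014.88 = 2334.23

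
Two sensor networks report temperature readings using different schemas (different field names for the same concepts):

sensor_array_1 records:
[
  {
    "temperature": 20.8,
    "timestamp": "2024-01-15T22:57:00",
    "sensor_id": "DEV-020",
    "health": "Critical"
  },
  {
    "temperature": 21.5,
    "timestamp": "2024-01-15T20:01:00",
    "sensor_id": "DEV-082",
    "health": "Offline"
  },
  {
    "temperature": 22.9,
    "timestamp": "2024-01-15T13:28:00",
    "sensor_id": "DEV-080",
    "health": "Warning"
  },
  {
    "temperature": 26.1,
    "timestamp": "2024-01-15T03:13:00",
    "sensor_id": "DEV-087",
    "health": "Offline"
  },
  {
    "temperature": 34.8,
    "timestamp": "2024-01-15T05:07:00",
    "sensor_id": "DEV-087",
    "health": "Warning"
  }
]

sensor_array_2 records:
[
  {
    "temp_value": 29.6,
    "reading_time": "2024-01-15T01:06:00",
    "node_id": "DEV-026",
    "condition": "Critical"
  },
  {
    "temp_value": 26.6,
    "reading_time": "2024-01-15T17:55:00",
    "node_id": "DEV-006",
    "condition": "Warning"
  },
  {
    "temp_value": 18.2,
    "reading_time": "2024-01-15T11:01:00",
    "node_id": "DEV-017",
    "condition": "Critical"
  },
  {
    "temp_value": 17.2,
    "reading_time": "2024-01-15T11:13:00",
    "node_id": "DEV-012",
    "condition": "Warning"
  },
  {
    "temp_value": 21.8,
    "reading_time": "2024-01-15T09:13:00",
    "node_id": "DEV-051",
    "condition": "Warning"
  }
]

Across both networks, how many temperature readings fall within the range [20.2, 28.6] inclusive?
6

Schema mapping: "temperature" (sensor_array_1) = "temp_value" (sensor_array_2) = temperature

Readings in [20.2, 28.6] from sensor_array_1: 4
Readings in [20.2, 28.6] from sensor_array_2: 2

Total count: 4 + 2 = 6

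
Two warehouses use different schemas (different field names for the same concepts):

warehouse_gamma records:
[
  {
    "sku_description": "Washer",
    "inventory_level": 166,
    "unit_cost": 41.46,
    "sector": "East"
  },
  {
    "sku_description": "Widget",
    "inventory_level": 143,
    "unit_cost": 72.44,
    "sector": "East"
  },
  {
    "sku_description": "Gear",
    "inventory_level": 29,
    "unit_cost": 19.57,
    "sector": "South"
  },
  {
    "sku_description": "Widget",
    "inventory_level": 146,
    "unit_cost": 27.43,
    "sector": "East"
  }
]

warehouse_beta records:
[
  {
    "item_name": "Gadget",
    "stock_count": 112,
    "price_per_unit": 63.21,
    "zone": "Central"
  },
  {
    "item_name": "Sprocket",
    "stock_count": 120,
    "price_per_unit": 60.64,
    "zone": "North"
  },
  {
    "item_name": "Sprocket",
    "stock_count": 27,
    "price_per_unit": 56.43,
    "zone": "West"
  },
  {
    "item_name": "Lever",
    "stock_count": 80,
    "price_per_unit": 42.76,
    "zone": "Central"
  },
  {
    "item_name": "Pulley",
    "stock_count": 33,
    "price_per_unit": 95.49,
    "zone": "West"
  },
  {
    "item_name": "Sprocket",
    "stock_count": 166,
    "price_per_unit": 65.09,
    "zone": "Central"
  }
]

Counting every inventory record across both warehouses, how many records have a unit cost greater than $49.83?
6

Schema mapping: "unit_cost" (warehouse_gamma) = "price_per_unit" (warehouse_beta) = unit cost

Records > $49.83 in warehouse_gamma: 1
Records > $49.83 in warehouse_beta: 5

Total count: 1 + 5 = 6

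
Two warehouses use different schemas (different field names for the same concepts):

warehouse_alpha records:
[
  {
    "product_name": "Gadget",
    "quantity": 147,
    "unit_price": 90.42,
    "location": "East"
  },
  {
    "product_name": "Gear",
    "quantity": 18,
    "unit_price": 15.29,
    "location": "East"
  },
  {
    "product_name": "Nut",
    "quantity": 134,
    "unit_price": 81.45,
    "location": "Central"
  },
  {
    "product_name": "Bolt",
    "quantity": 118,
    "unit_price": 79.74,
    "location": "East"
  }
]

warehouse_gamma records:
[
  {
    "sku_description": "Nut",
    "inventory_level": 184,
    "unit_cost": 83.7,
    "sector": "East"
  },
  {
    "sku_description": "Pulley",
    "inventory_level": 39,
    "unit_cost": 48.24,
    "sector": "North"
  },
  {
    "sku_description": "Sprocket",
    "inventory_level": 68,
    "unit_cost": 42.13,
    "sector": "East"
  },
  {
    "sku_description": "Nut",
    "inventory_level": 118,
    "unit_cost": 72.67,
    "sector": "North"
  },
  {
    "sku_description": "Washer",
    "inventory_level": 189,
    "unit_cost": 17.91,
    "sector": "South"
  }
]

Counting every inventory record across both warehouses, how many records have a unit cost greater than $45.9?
6

Schema mapping: "unit_price" (warehouse_alpha) = "unit_cost" (warehouse_gamma) = unit cost

Records > $45.9 in warehouse_alpha: 3
Records > $45.9 in warehouse_gamma: 3

Total count: 3 + 3 = 6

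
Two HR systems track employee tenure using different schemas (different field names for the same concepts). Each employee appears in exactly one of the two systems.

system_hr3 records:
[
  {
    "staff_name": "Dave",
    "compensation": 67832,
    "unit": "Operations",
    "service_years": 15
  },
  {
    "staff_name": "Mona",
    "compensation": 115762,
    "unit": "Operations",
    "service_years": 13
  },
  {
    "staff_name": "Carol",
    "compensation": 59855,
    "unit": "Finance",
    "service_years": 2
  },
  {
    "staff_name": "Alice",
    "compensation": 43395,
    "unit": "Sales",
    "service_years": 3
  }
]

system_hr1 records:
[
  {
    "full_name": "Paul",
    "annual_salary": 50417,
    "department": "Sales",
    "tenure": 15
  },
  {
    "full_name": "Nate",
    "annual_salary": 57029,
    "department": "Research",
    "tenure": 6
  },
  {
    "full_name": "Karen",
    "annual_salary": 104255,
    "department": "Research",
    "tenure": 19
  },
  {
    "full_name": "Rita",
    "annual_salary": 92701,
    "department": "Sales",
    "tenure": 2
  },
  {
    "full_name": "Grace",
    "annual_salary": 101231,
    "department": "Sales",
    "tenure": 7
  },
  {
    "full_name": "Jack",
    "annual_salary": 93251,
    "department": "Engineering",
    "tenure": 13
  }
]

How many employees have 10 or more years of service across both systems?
5

Reconcile schemas: "service_years" (system_hr3) = "tenure" (system_hr1) = years of service

From system_hr3: 2 employees with >= 10 years
From system_hr1: 3 employees with >= 10 years

Total: 2 + 3 = 5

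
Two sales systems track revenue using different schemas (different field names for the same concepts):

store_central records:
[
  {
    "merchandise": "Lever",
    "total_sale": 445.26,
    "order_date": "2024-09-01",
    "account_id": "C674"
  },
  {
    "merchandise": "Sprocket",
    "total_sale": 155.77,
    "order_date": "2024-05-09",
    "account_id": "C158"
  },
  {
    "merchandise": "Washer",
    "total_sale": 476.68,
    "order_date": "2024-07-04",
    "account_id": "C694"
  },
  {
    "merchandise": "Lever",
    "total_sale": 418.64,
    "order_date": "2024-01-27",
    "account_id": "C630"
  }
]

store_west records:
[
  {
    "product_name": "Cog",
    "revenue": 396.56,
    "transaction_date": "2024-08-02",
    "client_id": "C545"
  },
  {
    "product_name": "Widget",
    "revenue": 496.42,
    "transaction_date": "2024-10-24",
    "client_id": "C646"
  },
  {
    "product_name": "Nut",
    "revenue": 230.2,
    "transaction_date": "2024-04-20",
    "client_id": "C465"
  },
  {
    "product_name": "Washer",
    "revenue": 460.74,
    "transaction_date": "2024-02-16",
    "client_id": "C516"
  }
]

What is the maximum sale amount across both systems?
496.42

Reconcile: "total_sale" (store_central) = "revenue" (store_west) = sale amount

Maximum in store_central: 476.68
Maximum in store_west: 496.42

Overall maximum: max(476.68, 496.42) = 496.42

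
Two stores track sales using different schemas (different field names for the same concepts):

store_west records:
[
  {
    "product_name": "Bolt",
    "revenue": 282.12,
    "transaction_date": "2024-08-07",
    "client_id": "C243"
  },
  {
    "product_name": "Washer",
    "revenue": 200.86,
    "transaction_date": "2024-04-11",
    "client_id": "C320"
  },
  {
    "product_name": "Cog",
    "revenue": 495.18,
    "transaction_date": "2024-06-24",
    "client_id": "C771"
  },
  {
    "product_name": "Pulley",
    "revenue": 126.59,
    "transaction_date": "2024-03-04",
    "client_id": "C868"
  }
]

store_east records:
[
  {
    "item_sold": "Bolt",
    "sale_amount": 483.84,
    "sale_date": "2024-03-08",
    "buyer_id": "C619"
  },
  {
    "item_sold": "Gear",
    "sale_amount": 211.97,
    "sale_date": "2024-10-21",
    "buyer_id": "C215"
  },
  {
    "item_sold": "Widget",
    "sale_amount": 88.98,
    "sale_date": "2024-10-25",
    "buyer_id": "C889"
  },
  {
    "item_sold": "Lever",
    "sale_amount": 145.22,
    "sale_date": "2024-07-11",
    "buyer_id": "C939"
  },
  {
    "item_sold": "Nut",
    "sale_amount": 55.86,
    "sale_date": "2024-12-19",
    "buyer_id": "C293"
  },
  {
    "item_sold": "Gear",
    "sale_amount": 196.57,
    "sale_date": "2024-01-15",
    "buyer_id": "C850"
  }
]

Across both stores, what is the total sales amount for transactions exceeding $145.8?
1870.54

Schema mapping: "revenue" (store_west) = "sale_amount" (store_east) = sale amount

Sum of sales > $145.8 in store_west: 978.16
Sum of sales > $145.8 in store_east: 892.38

Total: 978.16 + 892.38 = 1870.54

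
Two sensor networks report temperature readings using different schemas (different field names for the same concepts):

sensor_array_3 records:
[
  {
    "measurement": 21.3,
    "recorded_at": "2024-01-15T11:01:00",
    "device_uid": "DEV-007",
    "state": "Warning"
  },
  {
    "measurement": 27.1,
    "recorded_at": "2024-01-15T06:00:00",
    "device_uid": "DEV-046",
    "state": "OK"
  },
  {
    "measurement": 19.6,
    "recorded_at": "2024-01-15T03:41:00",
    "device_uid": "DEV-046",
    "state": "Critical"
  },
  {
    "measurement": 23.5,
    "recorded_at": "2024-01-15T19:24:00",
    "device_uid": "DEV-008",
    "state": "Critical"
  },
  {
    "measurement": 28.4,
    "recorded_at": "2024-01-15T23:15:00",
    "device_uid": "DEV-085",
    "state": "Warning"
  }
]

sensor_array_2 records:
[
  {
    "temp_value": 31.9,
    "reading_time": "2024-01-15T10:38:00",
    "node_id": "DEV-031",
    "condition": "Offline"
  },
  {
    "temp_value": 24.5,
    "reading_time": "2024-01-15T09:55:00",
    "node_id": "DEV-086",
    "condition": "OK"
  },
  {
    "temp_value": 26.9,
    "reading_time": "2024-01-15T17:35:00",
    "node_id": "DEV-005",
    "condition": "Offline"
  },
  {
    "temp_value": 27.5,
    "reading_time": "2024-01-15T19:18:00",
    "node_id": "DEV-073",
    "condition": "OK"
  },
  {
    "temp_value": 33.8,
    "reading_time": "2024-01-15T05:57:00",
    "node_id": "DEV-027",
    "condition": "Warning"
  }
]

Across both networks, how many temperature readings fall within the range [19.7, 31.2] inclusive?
7

Schema mapping: "measurement" (sensor_array_3) = "temp_value" (sensor_array_2) = temperature

Readings in [19.7, 31.2] from sensor_array_3: 4
Readings in [19.7, 31.2] from sensor_array_2: 3

Total count: 4 + 3 = 7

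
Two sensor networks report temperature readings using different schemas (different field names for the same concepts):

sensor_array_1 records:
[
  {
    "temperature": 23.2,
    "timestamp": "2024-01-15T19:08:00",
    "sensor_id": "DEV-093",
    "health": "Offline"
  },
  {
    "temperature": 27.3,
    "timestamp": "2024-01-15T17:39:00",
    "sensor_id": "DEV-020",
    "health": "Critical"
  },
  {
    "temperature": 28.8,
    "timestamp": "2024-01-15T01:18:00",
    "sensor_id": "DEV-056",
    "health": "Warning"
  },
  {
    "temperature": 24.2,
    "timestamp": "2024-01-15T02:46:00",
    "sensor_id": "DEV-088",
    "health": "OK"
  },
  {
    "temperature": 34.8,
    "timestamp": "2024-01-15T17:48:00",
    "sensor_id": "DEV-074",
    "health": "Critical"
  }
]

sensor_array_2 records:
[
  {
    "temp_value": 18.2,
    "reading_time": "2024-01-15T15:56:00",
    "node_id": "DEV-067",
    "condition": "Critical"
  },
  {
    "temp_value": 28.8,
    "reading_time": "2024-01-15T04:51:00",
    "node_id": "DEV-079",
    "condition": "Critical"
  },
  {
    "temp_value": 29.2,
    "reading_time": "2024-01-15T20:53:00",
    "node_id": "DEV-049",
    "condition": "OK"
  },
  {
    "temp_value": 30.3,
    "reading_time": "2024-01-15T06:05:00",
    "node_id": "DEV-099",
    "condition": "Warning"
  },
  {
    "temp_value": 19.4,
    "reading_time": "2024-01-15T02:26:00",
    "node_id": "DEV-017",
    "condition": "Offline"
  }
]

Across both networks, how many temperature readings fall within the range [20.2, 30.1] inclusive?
6

Schema mapping: "temperature" (sensor_array_1) = "temp_value" (sensor_array_2) = temperature

Readings in [20.2, 30.1] from sensor_array_1: 4
Readings in [20.2, 30.1] from sensor_array_2: 2

Total count: 4 + 2 = 6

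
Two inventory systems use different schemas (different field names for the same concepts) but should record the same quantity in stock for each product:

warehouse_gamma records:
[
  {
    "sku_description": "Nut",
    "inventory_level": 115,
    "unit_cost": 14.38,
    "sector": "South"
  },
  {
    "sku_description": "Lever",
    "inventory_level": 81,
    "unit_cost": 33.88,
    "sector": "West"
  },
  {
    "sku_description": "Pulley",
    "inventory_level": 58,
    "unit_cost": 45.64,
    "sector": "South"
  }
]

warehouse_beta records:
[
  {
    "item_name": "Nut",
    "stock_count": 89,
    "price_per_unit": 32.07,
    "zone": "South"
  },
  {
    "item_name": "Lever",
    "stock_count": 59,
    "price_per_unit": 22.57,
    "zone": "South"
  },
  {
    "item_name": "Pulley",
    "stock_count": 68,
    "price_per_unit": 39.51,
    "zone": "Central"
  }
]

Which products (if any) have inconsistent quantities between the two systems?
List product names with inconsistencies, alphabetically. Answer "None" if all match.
Lever, Nut, Pulley

Schema mappings:
- "sku_description" (warehouse_gamma) = "item_name" (warehouse_beta) = product name
- "inventory_level" (warehouse_gamma) = "stock_count" (warehouse_beta) = quantity

Comparison:
  Nut: 115 vs 89 - MISMATCH
  Lever: 81 vs 59 - MISMATCH
  Pulley: 58 vs 68 - MISMATCH

Products with inconsistencies: Lever, Nut, Pulley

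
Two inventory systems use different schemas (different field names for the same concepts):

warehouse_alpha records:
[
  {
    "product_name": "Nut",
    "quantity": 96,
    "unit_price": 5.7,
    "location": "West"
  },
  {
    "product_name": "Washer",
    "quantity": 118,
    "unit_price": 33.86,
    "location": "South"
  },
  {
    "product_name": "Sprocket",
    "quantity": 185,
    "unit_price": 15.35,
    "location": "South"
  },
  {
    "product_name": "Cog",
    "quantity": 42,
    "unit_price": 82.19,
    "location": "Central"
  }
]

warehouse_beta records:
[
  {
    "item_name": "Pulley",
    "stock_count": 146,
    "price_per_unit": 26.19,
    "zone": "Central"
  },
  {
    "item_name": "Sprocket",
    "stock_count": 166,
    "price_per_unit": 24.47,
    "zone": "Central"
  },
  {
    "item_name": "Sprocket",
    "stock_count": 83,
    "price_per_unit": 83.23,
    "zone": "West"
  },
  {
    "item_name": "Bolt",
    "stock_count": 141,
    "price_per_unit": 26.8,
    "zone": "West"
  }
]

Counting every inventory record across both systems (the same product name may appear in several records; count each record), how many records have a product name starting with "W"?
1

Schema mapping: "product_name" (warehouse_alpha) = "item_name" (warehouse_beta) = product name

Records with product name starting with "W" in warehouse_alpha: 1
Records with product name starting with "W" in warehouse_beta: 0

Total: 1 + 0 = 1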